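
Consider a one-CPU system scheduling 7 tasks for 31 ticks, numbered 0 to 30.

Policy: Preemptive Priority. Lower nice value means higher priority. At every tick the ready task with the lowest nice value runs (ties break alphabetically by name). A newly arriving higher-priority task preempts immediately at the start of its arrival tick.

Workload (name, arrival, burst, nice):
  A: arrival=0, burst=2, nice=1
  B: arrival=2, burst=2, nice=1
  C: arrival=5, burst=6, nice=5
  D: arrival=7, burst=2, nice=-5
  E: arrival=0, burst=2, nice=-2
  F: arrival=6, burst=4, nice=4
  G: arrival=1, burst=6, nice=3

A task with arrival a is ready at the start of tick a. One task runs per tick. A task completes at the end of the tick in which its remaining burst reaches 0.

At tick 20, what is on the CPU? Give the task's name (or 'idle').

running at tick 20 = C

t=0: ready={A,E} → run E
t=1: ready={A,E,G} → run E
t=2: ready={A,B,G} → run A
t=3: ready={A,B,G} → run A
t=4: ready={B,G} → run B
t=5: ready={B,C,G} → run B
t=6: ready={C,F,G} → run G
t=7: ready={C,D,F,G} → run D
t=8: ready={C,D,F,G} → run D
t=9: ready={C,F,G} → run G
t=10: ready={C,F,G} → run G
t=11: ready={C,F,G} → run G
t=12: ready={C,F,G} → run G
t=13: ready={C,F,G} → run G
t=14: ready={C,F} → run F
t=15: ready={C,F} → run F
t=16: ready={C,F} → run F
t=17: ready={C,F} → run F
t=18: ready={C} → run C
t=19: ready={C} → run C
t=20: ready={C} → run C
t=21: ready={C} → run C
t=22: ready={C} → run C
t=23: ready={C} → run C
t=24: (idle)
t=25: (idle)
t=26: (idle)
t=27: (idle)
t=28: (idle)
t=29: (idle)
t=30: (idle)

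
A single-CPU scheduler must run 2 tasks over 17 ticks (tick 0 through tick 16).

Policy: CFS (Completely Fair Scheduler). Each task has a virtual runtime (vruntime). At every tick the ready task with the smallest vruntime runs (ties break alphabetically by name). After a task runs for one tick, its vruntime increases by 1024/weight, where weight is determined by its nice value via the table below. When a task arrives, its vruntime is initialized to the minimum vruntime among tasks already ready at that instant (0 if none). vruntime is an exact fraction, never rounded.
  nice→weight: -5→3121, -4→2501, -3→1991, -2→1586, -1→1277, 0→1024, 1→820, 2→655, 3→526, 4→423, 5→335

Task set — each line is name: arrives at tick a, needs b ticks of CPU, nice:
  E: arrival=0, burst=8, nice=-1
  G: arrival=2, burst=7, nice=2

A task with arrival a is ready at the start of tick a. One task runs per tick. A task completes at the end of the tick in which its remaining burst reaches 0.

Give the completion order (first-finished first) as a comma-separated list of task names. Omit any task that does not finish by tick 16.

completion order = E, G

t=0: vr[E=0] → run E
t=1: vr[E=1024/1277] → run E
t=2: vr[E=2048/1277 G=2048/1277] → run E
t=3: vr[E=3072/1277 G=2048/1277] → run G
t=4: vr[E=3072/1277 G=2649088/836435] → run E
t=5: vr[E=4096/1277 G=2649088/836435] → run G
t=6: vr[E=4096/1277 G=3956736/836435] → run E
t=7: vr[E=5120/1277 G=3956736/836435] → run E
t=8: vr[E=6144/1277 G=3956736/836435] → run G
t=9: vr[E=6144/1277 G=5264384/836435] → run E
t=10: vr[E=7168/1277 G=5264384/836435] → run E
t=11: vr[G=5264384/836435] → run G
t=12: vr[G=6572032/836435] → run G
t=13: vr[G=1575936/167287] → run G
t=14: vr[G=9187328/836435] → run G
t=15: (idle)
t=16: (idle)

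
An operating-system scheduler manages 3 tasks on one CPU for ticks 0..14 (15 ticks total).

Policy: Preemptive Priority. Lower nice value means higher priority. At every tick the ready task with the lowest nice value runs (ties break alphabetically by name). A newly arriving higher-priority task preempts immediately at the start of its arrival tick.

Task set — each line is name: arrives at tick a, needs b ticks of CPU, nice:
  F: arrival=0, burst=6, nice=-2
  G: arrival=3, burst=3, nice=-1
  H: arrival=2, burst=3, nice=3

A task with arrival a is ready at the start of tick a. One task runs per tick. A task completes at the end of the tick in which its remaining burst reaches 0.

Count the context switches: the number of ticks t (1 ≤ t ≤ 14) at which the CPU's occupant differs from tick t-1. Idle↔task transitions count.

t=0: ready={F} → run F
t=1: ready={F} → run F
t=2: ready={F,H} → run F
t=3: ready={F,G,H} → run F
t=4: ready={F,G,H} → run F
t=5: ready={F,G,H} → run F
t=6: ready={G,H} → run G
t=7: ready={G,H} → run G
t=8: ready={G,H} → run G
t=9: ready={H} → run H
t=10: ready={H} → run H
t=11: ready={H} → run H
t=12: (idle)
t=13: (idle)
t=14: (idle)

context switches = 3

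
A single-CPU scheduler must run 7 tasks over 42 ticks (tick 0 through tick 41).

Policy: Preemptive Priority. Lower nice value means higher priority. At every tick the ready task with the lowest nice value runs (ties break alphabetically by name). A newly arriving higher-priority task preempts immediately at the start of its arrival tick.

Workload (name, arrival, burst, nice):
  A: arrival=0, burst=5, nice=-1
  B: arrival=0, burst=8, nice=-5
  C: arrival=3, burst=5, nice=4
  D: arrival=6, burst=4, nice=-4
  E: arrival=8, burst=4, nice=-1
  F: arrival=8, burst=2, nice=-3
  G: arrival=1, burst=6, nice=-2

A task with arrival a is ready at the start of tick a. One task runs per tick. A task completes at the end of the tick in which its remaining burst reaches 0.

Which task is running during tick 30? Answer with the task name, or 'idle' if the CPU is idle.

running at tick 30 = C

t=0: ready={A,B} → run B
t=1: ready={A,B,G} → run B
t=2: ready={A,B,G} → run B
t=3: ready={A,B,C,G} → run B
t=4: ready={A,B,C,G} → run B
t=5: ready={A,B,C,G} → run B
t=6: ready={A,B,C,D,G} → run B
t=7: ready={A,B,C,D,G} → run B
t=8: ready={A,C,D,E,F,G} → run D
t=9: ready={A,C,D,E,F,G} → run D
t=10: ready={A,C,D,E,F,G} → run D
t=11: ready={A,C,D,E,F,G} → run D
t=12: ready={A,C,E,F,G} → run F
t=13: ready={A,C,E,F,G} → run F
t=14: ready={A,C,E,G} → run G
t=15: ready={A,C,E,G} → run G
t=16: ready={A,C,E,G} → run G
t=17: ready={A,C,E,G} → run G
t=18: ready={A,C,E,G} → run G
t=19: ready={A,C,E,G} → run G
t=20: ready={A,C,E} → run A
t=21: ready={A,C,E} → run A
t=22: ready={A,C,E} → run A
t=23: ready={A,C,E} → run A
t=24: ready={A,C,E} → run A
t=25: ready={C,E} → run E
t=26: ready={C,E} → run E
t=27: ready={C,E} → run E
t=28: ready={C,E} → run E
t=29: ready={C} → run C
t=30: ready={C} → run C
t=31: ready={C} → run C
t=32: ready={C} → run C
t=33: ready={C} → run C
t=34: (idle)
t=35: (idle)
t=36: (idle)
t=37: (idle)
t=38: (idle)
t=39: (idle)
t=40: (idle)
t=41: (idle)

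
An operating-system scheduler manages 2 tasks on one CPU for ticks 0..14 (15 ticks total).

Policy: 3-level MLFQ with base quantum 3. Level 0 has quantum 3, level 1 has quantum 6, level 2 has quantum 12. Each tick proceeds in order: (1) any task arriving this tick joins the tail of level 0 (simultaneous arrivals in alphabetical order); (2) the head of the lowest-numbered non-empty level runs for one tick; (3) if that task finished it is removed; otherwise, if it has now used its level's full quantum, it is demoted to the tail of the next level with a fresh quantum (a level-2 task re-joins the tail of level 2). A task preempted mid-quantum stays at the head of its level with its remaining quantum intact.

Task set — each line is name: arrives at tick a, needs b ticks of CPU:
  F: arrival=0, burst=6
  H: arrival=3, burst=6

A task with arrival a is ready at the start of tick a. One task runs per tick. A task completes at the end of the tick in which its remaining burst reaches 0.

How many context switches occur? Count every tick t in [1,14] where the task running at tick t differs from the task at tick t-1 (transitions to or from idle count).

context switches = 4

t=0: L0/L1/L2 = F/-/- → run F
t=1: L0/L1/L2 = F/-/- → run F
t=2: L0/L1/L2 = F/-/- → run F
t=3: L0/L1/L2 = H/F/- → run H
t=4: L0/L1/L2 = H/F/- → run H
t=5: L0/L1/L2 = H/F/- → run H
t=6: L0/L1/L2 = -/FH/- → run F
t=7: L0/L1/L2 = -/FH/- → run F
t=8: L0/L1/L2 = -/FH/- → run F
t=9: L0/L1/L2 = -/H/- → run H
t=10: L0/L1/L2 = -/H/- → run H
t=11: L0/L1/L2 = -/H/- → run H
t=12: (idle)
t=13: (idle)
t=14: (idle)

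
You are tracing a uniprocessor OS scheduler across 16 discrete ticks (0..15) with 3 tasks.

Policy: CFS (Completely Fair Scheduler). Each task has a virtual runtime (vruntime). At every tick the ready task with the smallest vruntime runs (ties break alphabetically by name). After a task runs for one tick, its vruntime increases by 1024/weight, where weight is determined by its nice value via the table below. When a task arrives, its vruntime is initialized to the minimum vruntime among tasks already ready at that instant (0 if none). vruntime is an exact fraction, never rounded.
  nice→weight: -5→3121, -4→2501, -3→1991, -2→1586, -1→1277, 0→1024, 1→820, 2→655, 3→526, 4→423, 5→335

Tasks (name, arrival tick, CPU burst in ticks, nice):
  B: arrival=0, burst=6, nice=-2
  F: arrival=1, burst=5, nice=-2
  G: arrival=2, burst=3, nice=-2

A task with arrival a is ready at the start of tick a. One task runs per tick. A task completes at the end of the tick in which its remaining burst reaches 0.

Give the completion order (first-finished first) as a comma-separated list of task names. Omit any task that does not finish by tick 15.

t=0: vr[B=0] → run B
t=1: vr[B=512/793 F=512/793] → run B
t=2: vr[B=1024/793 F=512/793 G=512/793] → run F
t=3: vr[B=1024/793 F=1024/793 G=512/793] → run G
t=4: vr[B=1024/793 F=1024/793 G=1024/793] → run B
t=5: vr[B=1536/793 F=1024/793 G=1024/793] → run F
t=6: vr[B=1536/793 F=1536/793 G=1024/793] → run G
t=7: vr[B=1536/793 F=1536/793 G=1536/793] → run B
t=8: vr[B=2048/793 F=1536/793 G=1536/793] → run F
t=9: vr[B=2048/793 F=2048/793 G=1536/793] → run G
t=10: vr[B=2048/793 F=2048/793] → run B
t=11: vr[B=2560/793 F=2048/793] → run F
t=12: vr[B=2560/793 F=2560/793] → run B
t=13: vr[F=2560/793] → run F
t=14: (idle)
t=15: (idle)

completion order = G, B, F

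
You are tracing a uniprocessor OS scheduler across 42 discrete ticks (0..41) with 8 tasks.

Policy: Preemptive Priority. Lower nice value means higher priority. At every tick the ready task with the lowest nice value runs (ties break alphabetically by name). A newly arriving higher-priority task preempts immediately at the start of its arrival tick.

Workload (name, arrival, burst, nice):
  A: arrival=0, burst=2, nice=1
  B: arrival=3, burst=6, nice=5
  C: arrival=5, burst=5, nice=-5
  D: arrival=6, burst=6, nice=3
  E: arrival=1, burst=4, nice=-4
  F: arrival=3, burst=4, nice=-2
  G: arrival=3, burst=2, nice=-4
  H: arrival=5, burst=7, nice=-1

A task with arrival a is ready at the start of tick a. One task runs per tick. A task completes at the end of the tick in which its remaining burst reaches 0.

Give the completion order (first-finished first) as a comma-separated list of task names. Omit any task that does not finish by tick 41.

completion order = E, C, G, F, H, A, D, B

t=0: ready={A} → run A
t=1: ready={A,E} → run E
t=2: ready={A,E} → run E
t=3: ready={A,B,E,F,G} → run E
t=4: ready={A,B,E,F,G} → run E
t=5: ready={A,B,C,F,G,H} → run C
t=6: ready={A,B,C,D,F,G,H} → run C
t=7: ready={A,B,C,D,F,G,H} → run C
t=8: ready={A,B,C,D,F,G,H} → run C
t=9: ready={A,B,C,D,F,G,H} → run C
t=10: ready={A,B,D,F,G,H} → run G
t=11: ready={A,B,D,F,G,H} → run G
t=12: ready={A,B,D,F,H} → run F
t=13: ready={A,B,D,F,H} → run F
t=14: ready={A,B,D,F,H} → run F
t=15: ready={A,B,D,F,H} → run F
t=16: ready={A,B,D,H} → run H
t=17: ready={A,B,D,H} → run H
t=18: ready={A,B,D,H} → run H
t=19: ready={A,B,D,H} → run H
t=20: ready={A,B,D,H} → run H
t=21: ready={A,B,D,H} → run H
t=22: ready={A,B,D,H} → run H
t=23: ready={A,B,D} → run A
t=24: ready={B,D} → run D
t=25: ready={B,D} → run D
t=26: ready={B,D} → run D
t=27: ready={B,D} → run D
t=28: ready={B,D} → run D
t=29: ready={B,D} → run D
t=30: ready={B} → run B
t=31: ready={B} → run B
t=32: ready={B} → run B
t=33: ready={B} → run B
t=34: ready={B} → run B
t=35: ready={B} → run B
t=36: (idle)
t=37: (idle)
t=38: (idle)
t=39: (idle)
t=40: (idle)
t=41: (idle)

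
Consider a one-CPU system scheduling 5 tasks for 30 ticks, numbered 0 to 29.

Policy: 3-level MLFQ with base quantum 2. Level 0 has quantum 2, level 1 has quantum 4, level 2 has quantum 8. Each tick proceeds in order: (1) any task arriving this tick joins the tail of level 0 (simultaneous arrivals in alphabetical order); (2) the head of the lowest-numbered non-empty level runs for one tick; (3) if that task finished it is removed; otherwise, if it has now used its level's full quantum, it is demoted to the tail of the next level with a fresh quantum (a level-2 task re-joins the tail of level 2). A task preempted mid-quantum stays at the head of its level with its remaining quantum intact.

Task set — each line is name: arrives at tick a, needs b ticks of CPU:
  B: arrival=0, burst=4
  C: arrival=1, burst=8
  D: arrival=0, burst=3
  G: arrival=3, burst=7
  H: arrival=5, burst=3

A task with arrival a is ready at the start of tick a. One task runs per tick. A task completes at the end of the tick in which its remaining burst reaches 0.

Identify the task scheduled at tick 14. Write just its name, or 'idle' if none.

running at tick 14 = C

t=0: L0/L1/L2 = BD/-/- → run B
t=1: L0/L1/L2 = BDC/-/- → run B
t=2: L0/L1/L2 = DC/B/- → run D
t=3: L0/L1/L2 = DCG/B/- → run D
t=4: L0/L1/L2 = CG/BD/- → run C
t=5: L0/L1/L2 = CGH/BD/- → run C
t=6: L0/L1/L2 = GH/BDC/- → run G
t=7: L0/L1/L2 = GH/BDC/- → run G
t=8: L0/L1/L2 = H/BDCG/- → run H
t=9: L0/L1/L2 = H/BDCG/- → run H
t=10: L0/L1/L2 = -/BDCGH/- → run B
t=11: L0/L1/L2 = -/BDCGH/- → run B
t=12: L0/L1/L2 = -/DCGH/- → run D
t=13: L0/L1/L2 = -/CGH/- → run C
t=14: L0/L1/L2 = -/CGH/- → run C
t=15: L0/L1/L2 = -/CGH/- → run C
t=16: L0/L1/L2 = -/CGH/- → run C
t=17: L0/L1/L2 = -/GH/C → run G
t=18: L0/L1/L2 = -/GH/C → run G
t=19: L0/L1/L2 = -/GH/C → run G
t=20: L0/L1/L2 = -/GH/C → run G
t=21: L0/L1/L2 = -/H/CG → run H
t=22: L0/L1/L2 = -/-/CG → run C
t=23: L0/L1/L2 = -/-/CG → run C
t=24: L0/L1/L2 = -/-/G → run G
t=25: (idle)
t=26: (idle)
t=27: (idle)
t=28: (idle)
t=29: (idle)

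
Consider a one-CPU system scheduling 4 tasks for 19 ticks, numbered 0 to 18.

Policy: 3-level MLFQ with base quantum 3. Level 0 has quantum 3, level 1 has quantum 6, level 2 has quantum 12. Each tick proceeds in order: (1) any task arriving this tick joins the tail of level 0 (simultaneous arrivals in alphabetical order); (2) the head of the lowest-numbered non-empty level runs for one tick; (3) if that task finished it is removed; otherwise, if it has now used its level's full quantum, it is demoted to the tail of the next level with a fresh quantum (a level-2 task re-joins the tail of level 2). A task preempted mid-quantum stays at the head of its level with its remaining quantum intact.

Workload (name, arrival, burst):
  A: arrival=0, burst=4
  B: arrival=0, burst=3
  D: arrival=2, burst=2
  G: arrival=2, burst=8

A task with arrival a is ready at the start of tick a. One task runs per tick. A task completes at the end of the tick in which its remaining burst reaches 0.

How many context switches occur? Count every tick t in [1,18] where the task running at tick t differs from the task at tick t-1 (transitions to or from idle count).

t=0: L0/L1/L2 = AB/-/- → run A
t=1: L0/L1/L2 = AB/-/- → run A
t=2: L0/L1/L2 = ABDG/-/- → run A
t=3: L0/L1/L2 = BDG/A/- → run B
t=4: L0/L1/L2 = BDG/A/- → run B
t=5: L0/L1/L2 = BDG/A/- → run B
t=6: L0/L1/L2 = DG/A/- → run D
t=7: L0/L1/L2 = DG/A/- → run D
t=8: L0/L1/L2 = G/A/- → run G
t=9: L0/L1/L2 = G/A/- → run G
t=10: L0/L1/L2 = G/A/- → run G
t=11: L0/L1/L2 = -/AG/- → run A
t=12: L0/L1/L2 = -/G/- → run G
t=13: L0/L1/L2 = -/G/- → run G
t=14: L0/L1/L2 = -/G/- → run G
t=15: L0/L1/L2 = -/G/- → run G
t=16: L0/L1/L2 = -/G/- → run G
t=17: (idle)
t=18: (idle)

context switches = 6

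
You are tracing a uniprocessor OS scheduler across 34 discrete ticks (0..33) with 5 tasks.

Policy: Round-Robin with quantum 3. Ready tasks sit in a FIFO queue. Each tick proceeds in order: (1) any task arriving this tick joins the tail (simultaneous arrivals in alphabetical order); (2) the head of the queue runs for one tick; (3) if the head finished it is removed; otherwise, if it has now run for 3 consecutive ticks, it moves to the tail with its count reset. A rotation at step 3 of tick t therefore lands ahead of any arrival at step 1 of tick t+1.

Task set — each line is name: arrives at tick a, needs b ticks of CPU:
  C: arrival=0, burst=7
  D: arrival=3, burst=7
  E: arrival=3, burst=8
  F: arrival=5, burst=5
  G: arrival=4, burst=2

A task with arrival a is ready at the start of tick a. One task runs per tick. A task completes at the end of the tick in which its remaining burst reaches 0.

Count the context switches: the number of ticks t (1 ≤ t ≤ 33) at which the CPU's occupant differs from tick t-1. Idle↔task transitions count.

context switches = 11

t=0: queue=[C] q_used=0 → run C
t=1: queue=[C] q_used=1 → run C
t=2: queue=[C] q_used=2 → run C
t=3: queue=[C,D,E] q_used=0 → run C
t=4: queue=[C,D,E,G] q_used=1 → run C
t=5: queue=[C,D,E,G,F] q_used=2 → run C
t=6: queue=[D,E,G,F,C] q_used=0 → run D
t=7: queue=[D,E,G,F,C] q_used=1 → run D
t=8: queue=[D,E,G,F,C] q_used=2 → run D
t=9: queue=[E,G,F,C,D] q_used=0 → run E
t=10: queue=[E,G,F,C,D] q_used=1 → run E
t=11: queue=[E,G,F,C,D] q_used=2 → run E
t=12: queue=[G,F,C,D,E] q_used=0 → run G
t=13: queue=[G,F,C,D,E] q_used=1 → run G
t=14: queue=[F,C,D,E] q_used=0 → run F
t=15: queue=[F,C,D,E] q_used=1 → run F
t=16: queue=[F,C,D,E] q_used=2 → run F
t=17: queue=[C,D,E,F] q_used=0 → run C
t=18: queue=[D,E,F] q_used=0 → run D
t=19: queue=[D,E,F] q_used=1 → run D
t=20: queue=[D,E,F] q_used=2 → run D
t=21: queue=[E,F,D] q_used=0 → run E
t=22: queue=[E,F,D] q_used=1 → run E
t=23: queue=[E,F,D] q_used=2 → run E
t=24: queue=[F,D,E] q_used=0 → run F
t=25: queue=[F,D,E] q_used=1 → run F
t=26: queue=[D,E] q_used=0 → run D
t=27: queue=[E] q_used=0 → run E
t=28: queue=[E] q_used=1 → run E
t=29: (idle)
t=30: (idle)
t=31: (idle)
t=32: (idle)
t=33: (idle)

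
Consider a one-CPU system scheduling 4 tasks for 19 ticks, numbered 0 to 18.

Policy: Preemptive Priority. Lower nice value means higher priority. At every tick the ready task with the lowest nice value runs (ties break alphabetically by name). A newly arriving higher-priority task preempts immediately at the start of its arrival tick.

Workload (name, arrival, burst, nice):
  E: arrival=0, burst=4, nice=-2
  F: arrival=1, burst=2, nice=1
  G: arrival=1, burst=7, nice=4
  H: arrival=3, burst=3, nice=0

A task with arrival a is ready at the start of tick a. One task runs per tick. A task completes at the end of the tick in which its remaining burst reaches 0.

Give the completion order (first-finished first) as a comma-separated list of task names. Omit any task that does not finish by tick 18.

t=0: ready={E} → run E
t=1: ready={E,F,G} → run E
t=2: ready={E,F,G} → run E
t=3: ready={E,F,G,H} → run E
t=4: ready={F,G,H} → run H
t=5: ready={F,G,H} → run H
t=6: ready={F,G,H} → run H
t=7: ready={F,G} → run F
t=8: ready={F,G} → run F
t=9: ready={G} → run G
t=10: ready={G} → run G
t=11: ready={G} → run G
t=12: ready={G} → run G
t=13: ready={G} → run G
t=14: ready={G} → run G
t=15: ready={G} → run G
t=16: (idle)
t=17: (idle)
t=18: (idle)

completion order = E, H, F, G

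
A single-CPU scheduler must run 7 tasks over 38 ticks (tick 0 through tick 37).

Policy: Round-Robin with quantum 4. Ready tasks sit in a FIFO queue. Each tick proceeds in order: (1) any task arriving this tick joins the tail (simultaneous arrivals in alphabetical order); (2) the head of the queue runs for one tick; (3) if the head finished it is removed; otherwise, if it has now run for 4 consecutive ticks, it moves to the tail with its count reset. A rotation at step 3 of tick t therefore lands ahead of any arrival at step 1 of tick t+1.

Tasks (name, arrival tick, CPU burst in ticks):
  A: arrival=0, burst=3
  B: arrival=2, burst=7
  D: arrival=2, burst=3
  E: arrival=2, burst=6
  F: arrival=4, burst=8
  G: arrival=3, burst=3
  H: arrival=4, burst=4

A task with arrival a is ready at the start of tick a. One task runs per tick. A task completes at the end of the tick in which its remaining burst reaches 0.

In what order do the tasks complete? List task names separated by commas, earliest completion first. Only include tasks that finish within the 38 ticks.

t=0: queue=[A] q_used=0 → run A
t=1: queue=[A] q_used=1 → run A
t=2: queue=[A,B,D,E] q_used=2 → run A
t=3: queue=[B,D,E,G] q_used=0 → run B
t=4: queue=[B,D,E,G,F,H] q_used=1 → run B
t=5: queue=[B,D,E,G,F,H] q_used=2 → run B
t=6: queue=[B,D,E,G,F,H] q_used=3 → run B
t=7: queue=[D,E,G,F,H,B] q_used=0 → run D
t=8: queue=[D,E,G,F,H,B] q_used=1 → run D
t=9: queue=[D,E,G,F,H,B] q_used=2 → run D
t=10: queue=[E,G,F,H,B] q_used=0 → run E
t=11: queue=[E,G,F,H,B] q_used=1 → run E
t=12: queue=[E,G,F,H,B] q_used=2 → run E
t=13: queue=[E,G,F,H,B] q_used=3 → run E
t=14: queue=[G,F,H,B,E] q_used=0 → run G
t=15: queue=[G,F,H,B,E] q_used=1 → run G
t=16: queue=[G,F,H,B,E] q_used=2 → run G
t=17: queue=[F,H,B,E] q_used=0 → run F
t=18: queue=[F,H,B,E] q_used=1 → run F
t=19: queue=[F,H,B,E] q_used=2 → run F
t=20: queue=[F,H,B,E] q_used=3 → run F
t=21: queue=[H,B,E,F] q_used=0 → run H
t=22: queue=[H,B,E,F] q_used=1 → run H
t=23: queue=[H,B,E,F] q_used=2 → run H
t=24: queue=[H,B,E,F] q_used=3 → run H
t=25: queue=[B,E,F] q_used=0 → run B
t=26: queue=[B,E,F] q_used=1 → run B
t=27: queue=[B,E,F] q_used=2 → run B
t=28: queue=[E,F] q_used=0 → run E
t=29: queue=[E,F] q_used=1 → run E
t=30: queue=[F] q_used=0 → run F
t=31: queue=[F] q_used=1 → run F
t=32: queue=[F] q_used=2 → run F
t=33: queue=[F] q_used=3 → run F
t=34: (idle)
t=35: (idle)
t=36: (idle)
t=37: (idle)

completion order = A, D, G, H, B, E, F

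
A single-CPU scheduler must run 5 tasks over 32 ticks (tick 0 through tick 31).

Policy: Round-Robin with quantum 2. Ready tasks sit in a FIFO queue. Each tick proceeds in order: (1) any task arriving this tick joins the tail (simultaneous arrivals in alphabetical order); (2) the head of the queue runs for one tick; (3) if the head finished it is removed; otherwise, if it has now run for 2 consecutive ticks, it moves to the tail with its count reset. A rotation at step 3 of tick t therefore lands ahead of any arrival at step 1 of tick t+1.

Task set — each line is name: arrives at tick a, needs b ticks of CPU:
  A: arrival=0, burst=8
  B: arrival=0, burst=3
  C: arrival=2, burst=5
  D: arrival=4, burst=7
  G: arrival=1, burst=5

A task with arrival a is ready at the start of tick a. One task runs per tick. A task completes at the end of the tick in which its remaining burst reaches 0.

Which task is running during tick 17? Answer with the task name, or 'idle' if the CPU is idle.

t=0: queue=[A,B] q_used=0 → run A
t=1: queue=[A,B,G] q_used=1 → run A
t=2: queue=[B,G,A,C] q_used=0 → run B
t=3: queue=[B,G,A,C] q_used=1 → run B
t=4: queue=[G,A,C,B,D] q_used=0 → run G
t=5: queue=[G,A,C,B,D] q_used=1 → run G
t=6: queue=[A,C,B,D,G] q_used=0 → run A
t=7: queue=[A,C,B,D,G] q_used=1 → run A
t=8: queue=[C,B,D,G,A] q_used=0 → run C
t=9: queue=[C,B,D,G,A] q_used=1 → run C
t=10: queue=[B,D,G,A,C] q_used=0 → run B
t=11: queue=[D,G,A,C] q_used=0 → run D
t=12: queue=[D,G,A,C] q_used=1 → run D
t=13: queue=[G,A,C,D] q_used=0 → run G
t=14: queue=[G,A,C,D] q_used=1 → run G
t=15: queue=[A,C,D,G] q_used=0 → run A
t=16: queue=[A,C,D,G] q_used=1 → run A
t=17: queue=[C,D,G,A] q_used=0 → run C
t=18: queue=[C,D,G,A] q_used=1 → run C
t=19: queue=[D,G,A,C] q_used=0 → run D
t=20: queue=[D,G,A,C] q_used=1 → run D
t=21: queue=[G,A,C,D] q_used=0 → run G
t=22: queue=[A,C,D] q_used=0 → run A
t=23: queue=[A,C,D] q_used=1 → run A
t=24: queue=[C,D] q_used=0 → run C
t=25: queue=[D] q_used=0 → run D
t=26: queue=[D] q_used=1 → run D
t=27: queue=[D] q_used=0 → run D
t=28: (idle)
t=29: (idle)
t=30: (idle)
t=31: (idle)

running at tick 17 = C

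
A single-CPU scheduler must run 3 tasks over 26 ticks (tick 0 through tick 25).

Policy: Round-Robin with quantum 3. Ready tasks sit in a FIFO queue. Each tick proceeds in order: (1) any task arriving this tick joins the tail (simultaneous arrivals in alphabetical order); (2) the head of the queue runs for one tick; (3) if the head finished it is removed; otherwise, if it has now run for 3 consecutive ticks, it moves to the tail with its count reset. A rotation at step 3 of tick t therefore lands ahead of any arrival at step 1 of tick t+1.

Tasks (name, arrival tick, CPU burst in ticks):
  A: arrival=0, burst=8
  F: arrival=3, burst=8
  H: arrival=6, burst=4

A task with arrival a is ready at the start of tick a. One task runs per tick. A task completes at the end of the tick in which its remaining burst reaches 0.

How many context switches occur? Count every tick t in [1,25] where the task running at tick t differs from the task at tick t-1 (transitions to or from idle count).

t=0: queue=[A] q_used=0 → run A
t=1: queue=[A] q_used=1 → run A
t=2: queue=[A] q_used=2 → run A
t=3: queue=[A,F] q_used=0 → run A
t=4: queue=[A,F] q_used=1 → run A
t=5: queue=[A,F] q_used=2 → run A
t=6: queue=[F,A,H] q_used=0 → run F
t=7: queue=[F,A,H] q_used=1 → run F
t=8: queue=[F,A,H] q_used=2 → run F
t=9: queue=[A,H,F] q_used=0 → run A
t=10: queue=[A,H,F] q_used=1 → run A
t=11: queue=[H,F] q_used=0 → run H
t=12: queue=[H,F] q_used=1 → run H
t=13: queue=[H,F] q_used=2 → run H
t=14: queue=[F,H] q_used=0 → run F
t=15: queue=[F,H] q_used=1 → run F
t=16: queue=[F,H] q_used=2 → run F
t=17: queue=[H,F] q_used=0 → run H
t=18: queue=[F] q_used=0 → run F
t=19: queue=[F] q_used=1 → run F
t=20: (idle)
t=21: (idle)
t=22: (idle)
t=23: (idle)
t=24: (idle)
t=25: (idle)

context switches = 7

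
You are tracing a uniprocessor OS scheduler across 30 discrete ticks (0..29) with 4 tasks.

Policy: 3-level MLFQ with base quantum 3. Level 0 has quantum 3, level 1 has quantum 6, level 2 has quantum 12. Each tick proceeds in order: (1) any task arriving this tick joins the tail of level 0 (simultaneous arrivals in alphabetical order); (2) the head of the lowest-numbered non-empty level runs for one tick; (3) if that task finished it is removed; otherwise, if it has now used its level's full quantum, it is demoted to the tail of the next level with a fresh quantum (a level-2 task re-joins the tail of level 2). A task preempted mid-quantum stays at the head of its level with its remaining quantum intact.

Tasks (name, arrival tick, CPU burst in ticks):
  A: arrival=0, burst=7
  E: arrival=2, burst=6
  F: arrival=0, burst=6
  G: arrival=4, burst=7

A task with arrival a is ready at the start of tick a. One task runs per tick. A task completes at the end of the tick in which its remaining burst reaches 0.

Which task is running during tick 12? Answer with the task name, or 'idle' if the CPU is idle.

t=0: L0/L1/L2 = AF/-/- → run A
t=1: L0/L1/L2 = AF/-/- → run A
t=2: L0/L1/L2 = AFE/-/- → run A
t=3: L0/L1/L2 = FE/A/- → run F
t=4: L0/L1/L2 = FEG/A/- → run F
t=5: L0/L1/L2 = FEG/A/- → run F
t=6: L0/L1/L2 = EG/AF/- → run E
t=7: L0/L1/L2 = EG/AF/- → run E
t=8: L0/L1/L2 = EG/AF/- → run E
t=9: L0/L1/L2 = G/AFE/- → run G
t=10: L0/L1/L2 = G/AFE/- → run G
t=11: L0/L1/L2 = G/AFE/- → run G
t=12: L0/L1/L2 = -/AFEG/- → run A
t=13: L0/L1/L2 = -/AFEG/- → run A
t=14: L0/L1/L2 = -/AFEG/- → run A
t=15: L0/L1/L2 = -/AFEG/- → run A
t=16: L0/L1/L2 = -/FEG/- → run F
t=17: L0/L1/L2 = -/FEG/- → run F
t=18: L0/L1/L2 = -/FEG/- → run F
t=19: L0/L1/L2 = -/EG/- → run E
t=20: L0/L1/L2 = -/EG/- → run E
t=21: L0/L1/L2 = -/EG/- → run E
t=22: L0/L1/L2 = -/G/- → run G
t=23: L0/L1/L2 = -/G/- → run G
t=24: L0/L1/L2 = -/G/- → run G
t=25: L0/L1/L2 = -/G/- → run G
t=26: (idle)
t=27: (idle)
t=28: (idle)
t=29: (idle)

running at tick 12 = A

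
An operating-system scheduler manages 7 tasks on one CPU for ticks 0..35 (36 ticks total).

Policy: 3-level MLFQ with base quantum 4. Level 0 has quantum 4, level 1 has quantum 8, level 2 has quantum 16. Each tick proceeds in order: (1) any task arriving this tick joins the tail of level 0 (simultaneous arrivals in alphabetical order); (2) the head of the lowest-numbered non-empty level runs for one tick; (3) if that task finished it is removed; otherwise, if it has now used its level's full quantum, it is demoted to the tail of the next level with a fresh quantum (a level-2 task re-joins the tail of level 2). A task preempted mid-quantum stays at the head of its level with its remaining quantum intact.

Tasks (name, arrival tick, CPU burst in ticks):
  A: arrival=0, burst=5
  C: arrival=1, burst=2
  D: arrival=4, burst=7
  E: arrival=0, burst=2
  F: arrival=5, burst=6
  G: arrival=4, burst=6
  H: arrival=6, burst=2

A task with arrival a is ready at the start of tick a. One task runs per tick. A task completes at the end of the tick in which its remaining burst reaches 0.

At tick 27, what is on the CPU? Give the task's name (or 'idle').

running at tick 27 = G

t=0: L0/L1/L2 = AE/-/- → run A
t=1: L0/L1/L2 = AEC/-/- → run A
t=2: L0/L1/L2 = AEC/-/- → run A
t=3: L0/L1/L2 = AEC/-/- → run A
t=4: L0/L1/L2 = ECDG/A/- → run E
t=5: L0/L1/L2 = ECDGF/A/- → run E
t=6: L0/L1/L2 = CDGFH/A/- → run C
t=7: L0/L1/L2 = CDGFH/A/- → run C
t=8: L0/L1/L2 = DGFH/A/- → run D
t=9: L0/L1/L2 = DGFH/A/- → run D
t=10: L0/L1/L2 = DGFH/A/- → run D
t=11: L0/L1/L2 = DGFH/A/- → run D
t=12: L0/L1/L2 = GFH/AD/- → run G
t=13: L0/L1/L2 = GFH/AD/- → run G
t=14: L0/L1/L2 = GFH/AD/- → run G
t=15: L0/L1/L2 = GFH/AD/- → run G
t=16: L0/L1/L2 = FH/ADG/- → run F
t=17: L0/L1/L2 = FH/ADG/- → run F
t=18: L0/L1/L2 = FH/ADG/- → run F
t=19: L0/L1/L2 = FH/ADG/- → run F
t=20: L0/L1/L2 = H/ADGF/- → run H
t=21: L0/L1/L2 = H/ADGF/- → run H
t=22: L0/L1/L2 = -/ADGF/- → run A
t=23: L0/L1/L2 = -/DGF/- → run D
t=24: L0/L1/L2 = -/DGF/- → run D
t=25: L0/L1/L2 = -/DGF/- → run D
t=26: L0/L1/L2 = -/GF/- → run G
t=27: L0/L1/L2 = -/GF/- → run G
t=28: L0/L1/L2 = -/F/- → run F
t=29: L0/L1/L2 = -/F/- → run F
t=30: (idle)
t=31: (idle)
t=32: (idle)
t=33: (idle)
t=34: (idle)
t=35: (idle)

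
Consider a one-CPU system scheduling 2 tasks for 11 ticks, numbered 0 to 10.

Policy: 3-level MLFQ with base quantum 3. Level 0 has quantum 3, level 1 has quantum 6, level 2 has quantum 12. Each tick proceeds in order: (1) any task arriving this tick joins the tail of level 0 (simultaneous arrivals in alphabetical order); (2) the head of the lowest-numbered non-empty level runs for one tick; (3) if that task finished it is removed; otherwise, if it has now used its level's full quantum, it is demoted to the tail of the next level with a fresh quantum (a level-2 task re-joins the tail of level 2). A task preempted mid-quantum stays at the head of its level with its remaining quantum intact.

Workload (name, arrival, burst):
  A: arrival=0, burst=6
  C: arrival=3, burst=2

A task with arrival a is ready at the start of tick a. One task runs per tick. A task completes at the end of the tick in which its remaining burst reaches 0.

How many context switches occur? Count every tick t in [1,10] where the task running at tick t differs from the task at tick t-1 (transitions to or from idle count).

t=0: L0/L1/L2 = A/-/- → run A
t=1: L0/L1/L2 = A/-/- → run A
t=2: L0/L1/L2 = A/-/- → run A
t=3: L0/L1/L2 = C/A/- → run C
t=4: L0/L1/L2 = C/A/- → run C
t=5: L0/L1/L2 = -/A/- → run A
t=6: L0/L1/L2 = -/A/- → run A
t=7: L0/L1/L2 = -/A/- → run A
t=8: (idle)
t=9: (idle)
t=10: (idle)

context switches = 3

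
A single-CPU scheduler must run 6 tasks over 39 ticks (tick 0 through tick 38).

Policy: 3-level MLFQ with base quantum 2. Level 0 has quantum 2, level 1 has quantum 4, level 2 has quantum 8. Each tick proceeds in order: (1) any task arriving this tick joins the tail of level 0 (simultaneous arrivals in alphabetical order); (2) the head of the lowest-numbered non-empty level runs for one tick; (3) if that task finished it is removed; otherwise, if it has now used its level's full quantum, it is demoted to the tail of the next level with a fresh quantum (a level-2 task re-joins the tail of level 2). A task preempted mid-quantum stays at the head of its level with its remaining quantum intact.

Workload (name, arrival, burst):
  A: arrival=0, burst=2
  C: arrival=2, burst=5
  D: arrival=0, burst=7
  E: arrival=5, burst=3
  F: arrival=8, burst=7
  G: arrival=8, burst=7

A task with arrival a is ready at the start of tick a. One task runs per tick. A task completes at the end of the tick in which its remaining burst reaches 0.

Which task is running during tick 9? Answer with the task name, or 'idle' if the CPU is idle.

running at tick 9 = F

t=0: L0/L1/L2 = AD/-/- → run A
t=1: L0/L1/L2 = AD/-/- → run A
t=2: L0/L1/L2 = DC/-/- → run D
t=3: L0/L1/L2 = DC/-/- → run D
t=4: L0/L1/L2 = C/D/- → run C
t=5: L0/L1/L2 = CE/D/- → run C
t=6: L0/L1/L2 = E/DC/- → run E
t=7: L0/L1/L2 = E/DC/- → run E
t=8: L0/L1/L2 = FG/DCE/- → run F
t=9: L0/L1/L2 = FG/DCE/- → run F
t=10: L0/L1/L2 = G/DCEF/- → run G
t=11: L0/L1/L2 = G/DCEF/- → run G
t=12: L0/L1/L2 = -/DCEFG/- → run D
t=13: L0/L1/L2 = -/DCEFG/- → run D
t=14: L0/L1/L2 = -/DCEFG/- → run D
t=15: L0/L1/L2 = -/DCEFG/- → run D
t=16: L0/L1/L2 = -/CEFG/D → run C
t=17: L0/L1/L2 = -/CEFG/D → run C
t=18: L0/L1/L2 = -/CEFG/D → run C
t=19: L0/L1/L2 = -/EFG/D → run E
t=20: L0/L1/L2 = -/FG/D → run F
t=21: L0/L1/L2 = -/FG/D → run F
t=22: L0/L1/L2 = -/FG/D → run F
t=23: L0/L1/L2 = -/FG/D → run F
t=24: L0/L1/L2 = -/G/DF → run G
t=25: L0/L1/L2 = -/G/DF → run G
t=26: L0/L1/L2 = -/G/DF → run G
t=27: L0/L1/L2 = -/G/DF → run G
t=28: L0/L1/L2 = -/-/DFG → run D
t=29: L0/L1/L2 = -/-/FG → run F
t=30: L0/L1/L2 = -/-/G → run G
t=31: (idle)
t=32: (idle)
t=33: (idle)
t=34: (idle)
t=35: (idle)
t=36: (idle)
t=37: (idle)
t=38: (idle)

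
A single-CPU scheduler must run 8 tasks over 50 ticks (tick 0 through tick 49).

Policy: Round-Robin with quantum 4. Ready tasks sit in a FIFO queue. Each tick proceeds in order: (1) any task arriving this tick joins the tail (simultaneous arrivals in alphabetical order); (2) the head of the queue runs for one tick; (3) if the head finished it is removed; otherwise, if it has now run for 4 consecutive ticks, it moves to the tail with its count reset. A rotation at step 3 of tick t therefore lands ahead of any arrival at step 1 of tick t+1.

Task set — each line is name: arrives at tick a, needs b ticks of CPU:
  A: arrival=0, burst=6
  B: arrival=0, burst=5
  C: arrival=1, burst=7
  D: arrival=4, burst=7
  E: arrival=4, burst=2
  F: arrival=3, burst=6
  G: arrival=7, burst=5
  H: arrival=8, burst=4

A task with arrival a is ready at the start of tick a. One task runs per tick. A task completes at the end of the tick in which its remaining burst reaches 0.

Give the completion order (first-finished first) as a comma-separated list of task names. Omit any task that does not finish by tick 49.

t=0: queue=[A,B] q_used=0 → run A
t=1: queue=[A,B,C] q_used=1 → run A
t=2: queue=[A,B,C] q_used=2 → run A
t=3: queue=[A,B,C,F] q_used=3 → run A
t=4: queue=[B,C,F,A,D,E] q_used=0 → run B
t=5: queue=[B,C,F,A,D,E] q_used=1 → run B
t=6: queue=[B,C,F,A,D,E] q_used=2 → run B
t=7: queue=[B,C,F,A,D,E,G] q_used=3 → run B
t=8: queue=[C,F,A,D,E,G,B,H] q_used=0 → run C
t=9: queue=[C,F,A,D,E,G,B,H] q_used=1 → run C
t=10: queue=[C,F,A,D,E,G,B,H] q_used=2 → run C
t=11: queue=[C,F,A,D,E,G,B,H] q_used=3 → run C
t=12: queue=[F,A,D,E,G,B,H,C] q_used=0 → run F
t=13: queue=[F,A,D,E,G,B,H,C] q_used=1 → run F
t=14: queue=[F,A,D,E,G,B,H,C] q_used=2 → run F
t=15: queue=[F,A,D,E,G,B,H,C] q_used=3 → run F
t=16: queue=[A,D,E,G,B,H,C,F] q_used=0 → run A
t=17: queue=[A,D,E,G,B,H,C,F] q_used=1 → run A
t=18: queue=[D,E,G,B,H,C,F] q_used=0 → run D
t=19: queue=[D,E,G,B,H,C,F] q_used=1 → run D
t=20: queue=[D,E,G,B,H,C,F] q_used=2 → run D
t=21: queue=[D,E,G,B,H,C,F] q_used=3 → run D
t=22: queue=[E,G,B,H,C,F,D] q_used=0 → run E
t=23: queue=[E,G,B,H,C,F,D] q_used=1 → run E
t=24: queue=[G,B,H,C,F,D] q_used=0 → run G
t=25: queue=[G,B,H,C,F,D] q_used=1 → run G
t=26: queue=[G,B,H,C,F,D] q_used=2 → run G
t=27: queue=[G,B,H,C,F,D] q_used=3 → run G
t=28: queue=[B,H,C,F,D,G] q_used=0 → run B
t=29: queue=[H,C,F,D,G] q_used=0 → run H
t=30: queue=[H,C,F,D,G] q_used=1 → run H
t=31: queue=[H,C,F,D,G] q_used=2 → run H
t=32: queue=[H,C,F,D,G] q_used=3 → run H
t=33: queue=[C,F,D,G] q_used=0 → run C
t=34: queue=[C,F,D,G] q_used=1 → run C
t=35: queue=[C,F,D,G] q_used=2 → run C
t=36: queue=[F,D,G] q_used=0 → run F
t=37: queue=[F,D,G] q_used=1 → run F
t=38: queue=[D,G] q_used=0 → run D
t=39: queue=[D,G] q_used=1 → run D
t=40: queue=[D,G] q_used=2 → run D
t=41: queue=[G] q_used=0 → run G
t=42: (idle)
t=43: (idle)
t=44: (idle)
t=45: (idle)
t=46: (idle)
t=47: (idle)
t=48: (idle)
t=49: (idle)

completion order = A, E, B, H, C, F, D, G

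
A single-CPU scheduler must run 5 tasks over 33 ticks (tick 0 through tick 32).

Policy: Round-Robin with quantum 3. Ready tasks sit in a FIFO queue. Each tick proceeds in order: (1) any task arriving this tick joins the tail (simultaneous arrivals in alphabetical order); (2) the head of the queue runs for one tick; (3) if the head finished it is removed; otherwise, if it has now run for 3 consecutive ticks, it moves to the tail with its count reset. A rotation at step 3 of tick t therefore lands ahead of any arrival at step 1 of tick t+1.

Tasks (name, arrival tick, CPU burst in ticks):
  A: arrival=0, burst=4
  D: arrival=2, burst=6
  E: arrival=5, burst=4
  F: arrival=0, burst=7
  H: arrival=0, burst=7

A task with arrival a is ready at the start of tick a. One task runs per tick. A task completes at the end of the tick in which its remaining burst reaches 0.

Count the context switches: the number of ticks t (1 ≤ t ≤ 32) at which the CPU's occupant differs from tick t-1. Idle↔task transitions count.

t=0: queue=[A,F,H] q_used=0 → run A
t=1: queue=[A,F,H] q_used=1 → run A
t=2: queue=[A,F,H,D] q_used=2 → run A
t=3: queue=[F,H,D,A] q_used=0 → run F
t=4: queue=[F,H,D,A] q_used=1 → run F
t=5: queue=[F,H,D,A,E] q_used=2 → run F
t=6: queue=[H,D,A,E,F] q_used=0 → run H
t=7: queue=[H,D,A,E,F] q_used=1 → run H
t=8: queue=[H,D,A,E,F] q_used=2 → run H
t=9: queue=[D,A,E,F,H] q_used=0 → run D
t=10: queue=[D,A,E,F,H] q_used=1 → run D
t=11: queue=[D,A,E,F,H] q_used=2 → run D
t=12: queue=[A,E,F,H,D] q_used=0 → run A
t=13: queue=[E,F,H,D] q_used=0 → run E
t=14: queue=[E,F,H,D] q_used=1 → run E
t=15: queue=[E,F,H,D] q_used=2 → run E
t=16: queue=[F,H,D,E] q_used=0 → run F
t=17: queue=[F,H,D,E] q_used=1 → run F
t=18: queue=[F,H,D,E] q_used=2 → run F
t=19: queue=[H,D,E,F] q_used=0 → run H
t=20: queue=[H,D,E,F] q_used=1 → run H
t=21: queue=[H,D,E,F] q_used=2 → run H
t=22: queue=[D,E,F,H] q_used=0 → run D
t=23: queue=[D,E,F,H] q_used=1 → run D
t=24: queue=[D,E,F,H] q_used=2 → run D
t=25: queue=[E,F,H] q_used=0 → run E
t=26: queue=[F,H] q_used=0 → run F
t=27: queue=[H] q_used=0 → run H
t=28: (idle)
t=29: (idle)
t=30: (idle)
t=31: (idle)
t=32: (idle)

context switches = 12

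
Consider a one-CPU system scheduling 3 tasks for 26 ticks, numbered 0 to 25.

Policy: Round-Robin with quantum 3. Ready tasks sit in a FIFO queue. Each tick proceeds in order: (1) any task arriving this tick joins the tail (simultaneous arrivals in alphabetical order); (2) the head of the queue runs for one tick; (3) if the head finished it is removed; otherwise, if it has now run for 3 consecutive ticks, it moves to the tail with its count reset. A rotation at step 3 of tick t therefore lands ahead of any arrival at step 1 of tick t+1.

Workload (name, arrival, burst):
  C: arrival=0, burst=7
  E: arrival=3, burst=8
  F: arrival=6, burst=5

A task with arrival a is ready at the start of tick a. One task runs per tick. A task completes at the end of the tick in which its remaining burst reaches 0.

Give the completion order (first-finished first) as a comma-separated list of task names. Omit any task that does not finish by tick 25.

t=0: queue=[C] q_used=0 → run C
t=1: queue=[C] q_used=1 → run C
t=2: queue=[C] q_used=2 → run C
t=3: queue=[C,E] q_used=0 → run C
t=4: queue=[C,E] q_used=1 → run C
t=5: queue=[C,E] q_used=2 → run C
t=6: queue=[E,C,F] q_used=0 → run E
t=7: queue=[E,C,F] q_used=1 → run E
t=8: queue=[E,C,F] q_used=2 → run E
t=9: queue=[C,F,E] q_used=0 → run C
t=10: queue=[F,E] q_used=0 → run F
t=11: queue=[F,E] q_used=1 → run F
t=12: queue=[F,E] q_used=2 → run F
t=13: queue=[E,F] q_used=0 → run E
t=14: queue=[E,F] q_used=1 → run E
t=15: queue=[E,F] q_used=2 → run E
t=16: queue=[F,E] q_used=0 → run F
t=17: queue=[F,E] q_used=1 → run F
t=18: queue=[E] q_used=0 → run E
t=19: queue=[E] q_used=1 → run E
t=20: (idle)
t=21: (idle)
t=22: (idle)
t=23: (idle)
t=24: (idle)
t=25: (idle)

completion order = C, F, E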